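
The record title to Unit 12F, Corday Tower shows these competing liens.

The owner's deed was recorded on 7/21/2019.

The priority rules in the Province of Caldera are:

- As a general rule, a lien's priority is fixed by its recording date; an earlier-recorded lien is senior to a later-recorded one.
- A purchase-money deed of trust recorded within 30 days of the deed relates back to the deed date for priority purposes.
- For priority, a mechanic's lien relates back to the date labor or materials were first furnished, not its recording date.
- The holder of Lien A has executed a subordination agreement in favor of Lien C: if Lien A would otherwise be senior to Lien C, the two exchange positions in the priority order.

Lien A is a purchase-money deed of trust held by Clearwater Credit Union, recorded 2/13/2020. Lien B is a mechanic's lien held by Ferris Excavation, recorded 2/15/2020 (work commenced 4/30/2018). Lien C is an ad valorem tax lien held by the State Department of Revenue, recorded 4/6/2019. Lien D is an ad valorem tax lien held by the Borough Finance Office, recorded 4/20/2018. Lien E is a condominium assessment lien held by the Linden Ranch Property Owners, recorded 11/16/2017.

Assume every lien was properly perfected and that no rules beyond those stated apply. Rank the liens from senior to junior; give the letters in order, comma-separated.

Effective dates after the stated exceptions: A missed the 30-day window (207 days after the deed), so its recording date stands; B relates back to 4/30/2018 (work commenced).
By effective date, earliest first: E (11/16/2017), D (4/20/2018), B (4/30/2018), C (4/6/2019), A (2/13/2020).
Since A is not senior to C, the subordination leaves the order unchanged.

E, D, B, C, A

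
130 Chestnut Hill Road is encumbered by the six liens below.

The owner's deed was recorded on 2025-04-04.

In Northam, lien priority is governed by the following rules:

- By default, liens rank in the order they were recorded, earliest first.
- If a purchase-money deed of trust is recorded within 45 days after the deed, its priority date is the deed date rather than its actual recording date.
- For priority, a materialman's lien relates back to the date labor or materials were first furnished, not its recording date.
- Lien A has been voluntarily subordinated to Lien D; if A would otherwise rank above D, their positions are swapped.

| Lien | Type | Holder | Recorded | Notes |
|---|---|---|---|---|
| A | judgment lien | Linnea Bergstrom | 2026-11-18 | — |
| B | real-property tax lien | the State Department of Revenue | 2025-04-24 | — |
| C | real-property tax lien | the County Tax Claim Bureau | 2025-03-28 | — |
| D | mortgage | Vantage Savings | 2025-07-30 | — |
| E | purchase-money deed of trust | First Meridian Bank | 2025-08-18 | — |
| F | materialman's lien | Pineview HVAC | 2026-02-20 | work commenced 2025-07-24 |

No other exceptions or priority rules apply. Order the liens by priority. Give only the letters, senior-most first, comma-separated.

C, B, F, D, E, A

First, effective dates: E was recorded 136 days after the deed — beyond 45 days — so no relation-back applies; F relates back to 2025-07-24 (work commenced).
By effective date: C (2025-03-28), B (2025-04-24), F (2025-07-24), D (2025-07-30), E (2025-08-18), A (2026-11-18).
Since A is not senior to D, the subordination leaves the order unchanged.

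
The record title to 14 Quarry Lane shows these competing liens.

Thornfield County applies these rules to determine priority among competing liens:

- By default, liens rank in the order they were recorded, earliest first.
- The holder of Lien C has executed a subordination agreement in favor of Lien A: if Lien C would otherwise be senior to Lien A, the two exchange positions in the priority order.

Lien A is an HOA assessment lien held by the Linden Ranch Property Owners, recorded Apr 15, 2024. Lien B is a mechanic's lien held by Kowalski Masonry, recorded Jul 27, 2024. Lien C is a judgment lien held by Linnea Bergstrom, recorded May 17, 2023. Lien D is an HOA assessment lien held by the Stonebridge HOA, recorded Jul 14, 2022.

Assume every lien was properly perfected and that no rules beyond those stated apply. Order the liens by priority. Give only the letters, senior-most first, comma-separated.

By effective date: D (Jul 14, 2022), C (May 17, 2023), A (Apr 15, 2024), B (Jul 27, 2024).
Because C would otherwise rank above A, the subordination swaps them.

D, A, C, B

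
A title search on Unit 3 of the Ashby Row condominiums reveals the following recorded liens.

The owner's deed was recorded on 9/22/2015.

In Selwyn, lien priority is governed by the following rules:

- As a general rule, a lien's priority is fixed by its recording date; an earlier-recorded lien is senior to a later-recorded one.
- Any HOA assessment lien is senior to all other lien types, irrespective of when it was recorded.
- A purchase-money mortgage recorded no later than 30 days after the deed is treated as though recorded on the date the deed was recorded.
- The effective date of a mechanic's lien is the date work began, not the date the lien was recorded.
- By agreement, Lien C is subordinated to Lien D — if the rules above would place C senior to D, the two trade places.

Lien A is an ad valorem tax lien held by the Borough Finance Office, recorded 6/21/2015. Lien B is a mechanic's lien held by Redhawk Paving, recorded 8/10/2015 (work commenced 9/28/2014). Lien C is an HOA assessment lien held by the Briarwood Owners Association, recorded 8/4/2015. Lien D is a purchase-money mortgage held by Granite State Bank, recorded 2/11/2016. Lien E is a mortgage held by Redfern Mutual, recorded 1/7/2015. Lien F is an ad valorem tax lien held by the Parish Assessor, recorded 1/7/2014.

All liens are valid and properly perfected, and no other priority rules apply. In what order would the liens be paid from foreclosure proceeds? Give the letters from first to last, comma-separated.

D, F, B, E, A, C

Effective dates after the stated exceptions: B relates back to 9/28/2014 (work commenced); D was recorded 142 days after the deed — beyond 30 days — so no relation-back applies.
As an HOA assessment lien, C is senior to every other lien.
Among the remaining liens, by effective date: F (1/7/2014), B (9/28/2014), E (1/7/2015), A (6/21/2015), D (2/11/2016).
C is senior to D before the subordination, so the two trade places.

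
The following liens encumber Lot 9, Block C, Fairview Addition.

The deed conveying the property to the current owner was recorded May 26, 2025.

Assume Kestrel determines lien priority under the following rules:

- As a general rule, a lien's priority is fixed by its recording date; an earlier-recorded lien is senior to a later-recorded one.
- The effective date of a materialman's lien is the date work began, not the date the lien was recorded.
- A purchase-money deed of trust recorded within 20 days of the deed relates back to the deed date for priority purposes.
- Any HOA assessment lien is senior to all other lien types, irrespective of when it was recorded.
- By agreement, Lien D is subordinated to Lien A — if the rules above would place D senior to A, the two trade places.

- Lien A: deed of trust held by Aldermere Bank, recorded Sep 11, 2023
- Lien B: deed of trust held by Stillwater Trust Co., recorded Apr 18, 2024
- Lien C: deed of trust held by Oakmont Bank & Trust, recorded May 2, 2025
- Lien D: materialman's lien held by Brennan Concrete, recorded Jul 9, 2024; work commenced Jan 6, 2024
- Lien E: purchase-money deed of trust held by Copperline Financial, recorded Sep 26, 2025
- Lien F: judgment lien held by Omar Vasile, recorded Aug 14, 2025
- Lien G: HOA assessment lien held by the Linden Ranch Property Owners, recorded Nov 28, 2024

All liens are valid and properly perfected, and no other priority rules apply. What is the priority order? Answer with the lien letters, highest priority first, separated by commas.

G, A, D, B, C, F, E

Adjusting effective dates: D's effective date is Jan 6, 2024, when work began; E missed the 20-day window (123 days after the deed), so its recording date stands.
G, as an HOA assessment lien, has superpriority and ranks first.
Among the remaining liens, by effective date: A (Sep 11, 2023), D (Jan 6, 2024), B (Apr 18, 2024), C (May 2, 2025), F (Aug 14, 2025), E (Sep 26, 2025).
Since D is not senior to A, the subordination leaves the order unchanged.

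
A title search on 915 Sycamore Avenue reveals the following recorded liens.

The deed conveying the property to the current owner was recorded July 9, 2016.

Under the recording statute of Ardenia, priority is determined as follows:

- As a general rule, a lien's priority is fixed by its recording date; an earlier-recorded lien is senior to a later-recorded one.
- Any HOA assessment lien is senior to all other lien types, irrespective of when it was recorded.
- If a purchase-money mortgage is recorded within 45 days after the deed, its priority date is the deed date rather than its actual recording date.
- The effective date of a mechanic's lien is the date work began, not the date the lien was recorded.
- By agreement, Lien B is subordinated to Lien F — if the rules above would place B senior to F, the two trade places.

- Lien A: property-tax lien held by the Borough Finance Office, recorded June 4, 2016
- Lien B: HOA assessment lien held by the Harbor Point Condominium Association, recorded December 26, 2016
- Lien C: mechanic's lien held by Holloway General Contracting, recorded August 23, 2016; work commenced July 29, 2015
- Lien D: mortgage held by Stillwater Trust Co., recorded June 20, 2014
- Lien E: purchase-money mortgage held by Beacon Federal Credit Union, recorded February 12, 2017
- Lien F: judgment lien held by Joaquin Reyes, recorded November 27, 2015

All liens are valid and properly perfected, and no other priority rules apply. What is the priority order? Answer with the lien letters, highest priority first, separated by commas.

Effective dates: C is treated as recorded July 29, 2015, the work-commencement date; E was recorded 218 days after the deed — beyond 45 days — so no relation-back applies.
As an HOA assessment lien, B is senior to every other lien.
The other liens, earliest effective date first: D (June 20, 2014), C (July 29, 2015), F (November 27, 2015), A (June 4, 2016), E (February 12, 2017).
The subordination applies — B was senior to F — so B and F swap.

F, D, C, B, A, E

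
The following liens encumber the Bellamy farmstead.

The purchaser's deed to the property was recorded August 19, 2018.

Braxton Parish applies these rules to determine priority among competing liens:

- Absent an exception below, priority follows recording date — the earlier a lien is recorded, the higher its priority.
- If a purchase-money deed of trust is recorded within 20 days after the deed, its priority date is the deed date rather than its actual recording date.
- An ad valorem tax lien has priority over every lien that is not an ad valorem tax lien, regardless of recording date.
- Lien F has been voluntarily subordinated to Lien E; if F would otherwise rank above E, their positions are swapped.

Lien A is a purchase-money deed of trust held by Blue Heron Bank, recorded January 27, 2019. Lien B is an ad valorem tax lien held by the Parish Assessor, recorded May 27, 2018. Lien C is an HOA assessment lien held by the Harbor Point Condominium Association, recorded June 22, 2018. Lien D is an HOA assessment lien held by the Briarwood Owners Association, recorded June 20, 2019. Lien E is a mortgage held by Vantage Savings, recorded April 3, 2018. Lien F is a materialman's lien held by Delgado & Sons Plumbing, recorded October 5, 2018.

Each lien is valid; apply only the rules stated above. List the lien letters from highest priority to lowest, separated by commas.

B, E, C, F, A, D

Effective dates: A was recorded 161 days after the deed — beyond 20 days — so no relation-back applies.
B, as an ad valorem tax lien, has superpriority and ranks first.
Among the remaining liens, by effective date: E (April 3, 2018), C (June 22, 2018), F (October 5, 2018), A (January 27, 2019), D (June 20, 2019).
Since F is not senior to E, the subordination leaves the order unchanged.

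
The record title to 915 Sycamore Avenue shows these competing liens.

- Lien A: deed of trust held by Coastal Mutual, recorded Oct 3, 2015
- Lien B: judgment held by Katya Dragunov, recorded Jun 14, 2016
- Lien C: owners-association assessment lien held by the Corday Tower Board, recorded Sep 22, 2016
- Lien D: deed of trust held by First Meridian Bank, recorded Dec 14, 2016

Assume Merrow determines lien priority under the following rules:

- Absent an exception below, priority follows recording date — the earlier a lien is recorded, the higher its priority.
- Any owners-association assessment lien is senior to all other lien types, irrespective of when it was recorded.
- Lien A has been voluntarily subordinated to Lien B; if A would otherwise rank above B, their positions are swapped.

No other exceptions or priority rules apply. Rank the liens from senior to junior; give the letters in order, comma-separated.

C, as an owners-association assessment lien, has superpriority and ranks first.
Ordering the rest by effective date: A (Oct 3, 2015), B (Jun 14, 2016), D (Dec 14, 2016).
Because A would otherwise rank above B, the subordination swaps them.

C, B, A, D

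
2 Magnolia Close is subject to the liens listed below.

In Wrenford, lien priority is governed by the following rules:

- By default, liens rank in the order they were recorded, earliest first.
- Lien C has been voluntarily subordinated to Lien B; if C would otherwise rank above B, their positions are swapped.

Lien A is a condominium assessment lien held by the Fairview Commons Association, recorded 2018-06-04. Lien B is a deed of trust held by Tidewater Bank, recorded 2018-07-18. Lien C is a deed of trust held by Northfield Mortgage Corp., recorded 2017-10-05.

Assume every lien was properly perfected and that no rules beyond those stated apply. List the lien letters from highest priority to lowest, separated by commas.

B, A, C

By effective date, earliest first: C (2017-10-05), A (2018-06-04), B (2018-07-18).
Because C would otherwise rank above B, the subordination swaps them.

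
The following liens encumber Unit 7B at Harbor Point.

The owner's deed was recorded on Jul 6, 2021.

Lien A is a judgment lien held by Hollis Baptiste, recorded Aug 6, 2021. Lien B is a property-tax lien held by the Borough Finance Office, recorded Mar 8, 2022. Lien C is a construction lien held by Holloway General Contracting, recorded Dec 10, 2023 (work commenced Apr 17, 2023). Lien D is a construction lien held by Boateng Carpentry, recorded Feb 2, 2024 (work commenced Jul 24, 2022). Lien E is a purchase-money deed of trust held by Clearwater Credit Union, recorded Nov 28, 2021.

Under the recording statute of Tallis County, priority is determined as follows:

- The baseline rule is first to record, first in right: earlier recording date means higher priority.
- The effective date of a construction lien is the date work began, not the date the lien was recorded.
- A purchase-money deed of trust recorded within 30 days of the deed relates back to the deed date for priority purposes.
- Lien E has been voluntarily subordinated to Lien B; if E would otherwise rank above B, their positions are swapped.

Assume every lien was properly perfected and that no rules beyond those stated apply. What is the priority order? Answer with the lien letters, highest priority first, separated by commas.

A, B, E, D, C

First, effective dates: C relates back to Apr 17, 2023 (work commenced); D is treated as recorded Jul 24, 2022, the work-commencement date; E was recorded 145 days after the deed — beyond 30 days — so no relation-back applies.
By effective date: A (Aug 6, 2021), E (Nov 28, 2021), B (Mar 8, 2022), D (Jul 24, 2022), C (Apr 17, 2023).
E would otherwise be senior to B, so under the subordination agreement E and B exchange positions.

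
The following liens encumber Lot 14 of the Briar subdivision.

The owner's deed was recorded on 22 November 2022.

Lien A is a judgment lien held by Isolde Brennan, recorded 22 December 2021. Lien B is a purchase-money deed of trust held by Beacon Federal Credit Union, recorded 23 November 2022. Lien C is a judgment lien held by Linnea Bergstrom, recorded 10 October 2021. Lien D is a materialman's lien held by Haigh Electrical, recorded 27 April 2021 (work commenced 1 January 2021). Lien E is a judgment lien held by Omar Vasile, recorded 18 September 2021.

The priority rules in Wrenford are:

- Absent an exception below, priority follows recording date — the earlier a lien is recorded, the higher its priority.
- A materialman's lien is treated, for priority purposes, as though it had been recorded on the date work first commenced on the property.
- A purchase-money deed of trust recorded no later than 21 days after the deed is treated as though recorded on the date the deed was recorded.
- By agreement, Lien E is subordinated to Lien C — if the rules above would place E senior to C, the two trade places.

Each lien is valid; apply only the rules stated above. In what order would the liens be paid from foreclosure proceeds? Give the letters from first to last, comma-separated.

D, C, E, A, B

First, effective dates: B's effective date is the deed date, 22 November 2022; D's effective date is 1 January 2021, when work began.
By effective date: D (1 January 2021), E (18 September 2021), C (10 October 2021), A (22 December 2021), B (22 November 2022).
E is senior to C before the subordination, so the two trade places.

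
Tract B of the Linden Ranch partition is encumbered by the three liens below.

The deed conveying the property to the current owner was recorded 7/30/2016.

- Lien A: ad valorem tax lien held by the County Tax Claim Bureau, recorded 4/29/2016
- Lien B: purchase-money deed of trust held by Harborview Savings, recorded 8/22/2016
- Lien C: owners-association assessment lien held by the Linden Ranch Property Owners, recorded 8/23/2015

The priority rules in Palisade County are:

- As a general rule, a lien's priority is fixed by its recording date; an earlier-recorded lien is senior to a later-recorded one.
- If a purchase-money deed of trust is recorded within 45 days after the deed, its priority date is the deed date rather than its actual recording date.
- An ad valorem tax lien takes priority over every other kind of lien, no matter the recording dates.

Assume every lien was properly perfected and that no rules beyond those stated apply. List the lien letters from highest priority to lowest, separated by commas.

First, effective dates: B's effective date is the deed date, 7/30/2016.
A, as an ad valorem tax lien, has superpriority and ranks first.
Remaining liens by effective date: C (8/23/2015), B (7/30/2016).

A, C, B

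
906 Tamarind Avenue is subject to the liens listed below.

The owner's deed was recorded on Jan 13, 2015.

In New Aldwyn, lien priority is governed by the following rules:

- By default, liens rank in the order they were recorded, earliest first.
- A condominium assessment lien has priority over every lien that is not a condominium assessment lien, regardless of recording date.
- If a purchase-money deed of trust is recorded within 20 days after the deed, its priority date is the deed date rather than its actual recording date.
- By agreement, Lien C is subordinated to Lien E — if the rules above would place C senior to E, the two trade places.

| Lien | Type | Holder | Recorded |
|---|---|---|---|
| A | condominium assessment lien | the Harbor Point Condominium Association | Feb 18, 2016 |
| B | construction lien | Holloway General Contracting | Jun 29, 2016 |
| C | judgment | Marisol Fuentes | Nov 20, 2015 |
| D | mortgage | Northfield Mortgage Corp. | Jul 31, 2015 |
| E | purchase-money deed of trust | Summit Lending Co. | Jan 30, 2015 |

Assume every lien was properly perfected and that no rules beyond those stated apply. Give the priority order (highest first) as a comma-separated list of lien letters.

A, E, D, C, B

Adjusting effective dates: E's effective date is the deed date, Jan 13, 2015.
As a condominium assessment lien, A is senior to every other lien.
Ordering the rest by effective date: E (Jan 13, 2015), D (Jul 31, 2015), C (Nov 20, 2015), B (Jun 29, 2016).
Since C is not senior to E, the subordination leaves the order unchanged.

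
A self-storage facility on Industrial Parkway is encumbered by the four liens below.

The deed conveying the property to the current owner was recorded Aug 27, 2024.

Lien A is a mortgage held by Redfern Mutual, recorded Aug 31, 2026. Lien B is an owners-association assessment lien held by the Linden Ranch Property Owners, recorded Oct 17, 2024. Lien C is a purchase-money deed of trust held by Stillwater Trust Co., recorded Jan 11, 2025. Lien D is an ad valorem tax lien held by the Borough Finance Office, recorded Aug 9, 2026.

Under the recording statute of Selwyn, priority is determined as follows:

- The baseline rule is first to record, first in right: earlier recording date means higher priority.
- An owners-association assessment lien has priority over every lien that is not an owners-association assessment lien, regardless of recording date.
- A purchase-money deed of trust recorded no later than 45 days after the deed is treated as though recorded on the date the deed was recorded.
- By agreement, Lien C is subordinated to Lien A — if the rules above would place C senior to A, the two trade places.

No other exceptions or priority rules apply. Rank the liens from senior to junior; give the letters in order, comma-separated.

First, effective dates: C was recorded 137 days after the deed, outside the 45-day window, so it keeps its recording date.
B is an owners-association assessment lien, so it outranks all other liens regardless of date.
Among the remaining liens, by effective date: C (Jan 11, 2025), D (Aug 9, 2026), A (Aug 31, 2026).
The subordination applies — C was senior to A — so C and A swap.

B, A, D, C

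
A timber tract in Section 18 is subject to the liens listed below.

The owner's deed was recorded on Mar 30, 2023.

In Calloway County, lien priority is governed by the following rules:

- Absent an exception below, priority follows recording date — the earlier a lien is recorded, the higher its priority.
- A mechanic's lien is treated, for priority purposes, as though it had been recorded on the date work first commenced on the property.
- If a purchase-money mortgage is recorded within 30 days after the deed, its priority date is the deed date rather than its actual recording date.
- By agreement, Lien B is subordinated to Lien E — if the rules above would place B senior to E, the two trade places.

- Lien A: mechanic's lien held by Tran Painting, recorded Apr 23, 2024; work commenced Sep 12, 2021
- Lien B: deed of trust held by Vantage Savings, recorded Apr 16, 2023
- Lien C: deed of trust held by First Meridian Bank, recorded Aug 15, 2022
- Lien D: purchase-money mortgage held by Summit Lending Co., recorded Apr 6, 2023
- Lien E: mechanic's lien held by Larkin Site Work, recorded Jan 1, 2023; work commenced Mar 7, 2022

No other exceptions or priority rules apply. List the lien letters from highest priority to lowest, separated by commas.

A, E, C, D, B

Effective dates: A's effective date is Sep 12, 2021, when work began; D's effective date is the deed date, Mar 30, 2023; E is treated as recorded Mar 7, 2022, the work-commencement date.
By effective date: A (Sep 12, 2021), E (Mar 7, 2022), C (Aug 15, 2022), D (Mar 30, 2023), B (Apr 16, 2023).
Since B is not senior to E, the subordination leaves the order unchanged.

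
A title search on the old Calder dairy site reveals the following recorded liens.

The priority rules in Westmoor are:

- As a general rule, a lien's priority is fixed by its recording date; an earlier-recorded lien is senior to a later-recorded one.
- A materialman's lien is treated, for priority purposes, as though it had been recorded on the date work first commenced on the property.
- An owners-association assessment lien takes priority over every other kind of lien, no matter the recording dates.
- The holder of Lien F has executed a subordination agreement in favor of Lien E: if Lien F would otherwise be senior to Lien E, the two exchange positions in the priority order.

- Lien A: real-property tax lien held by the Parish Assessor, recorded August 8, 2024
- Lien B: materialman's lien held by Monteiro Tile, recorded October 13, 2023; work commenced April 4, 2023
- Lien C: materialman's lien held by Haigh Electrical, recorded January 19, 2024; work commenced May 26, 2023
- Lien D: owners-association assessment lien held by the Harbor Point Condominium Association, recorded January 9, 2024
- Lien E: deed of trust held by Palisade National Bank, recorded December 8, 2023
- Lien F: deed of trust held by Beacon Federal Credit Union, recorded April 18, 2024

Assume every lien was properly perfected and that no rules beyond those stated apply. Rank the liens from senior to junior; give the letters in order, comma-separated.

D, B, C, E, F, A

Effective dates after the stated exceptions: B is treated as recorded April 4, 2023, the work-commencement date; C's effective date is May 26, 2023, when work began.
As an owners-association assessment lien, D is senior to every other lien.
Remaining liens by effective date: B (April 4, 2023), C (May 26, 2023), E (December 8, 2023), F (April 18, 2024), A (August 8, 2024).
F already ranks below E; the subordination has no effect.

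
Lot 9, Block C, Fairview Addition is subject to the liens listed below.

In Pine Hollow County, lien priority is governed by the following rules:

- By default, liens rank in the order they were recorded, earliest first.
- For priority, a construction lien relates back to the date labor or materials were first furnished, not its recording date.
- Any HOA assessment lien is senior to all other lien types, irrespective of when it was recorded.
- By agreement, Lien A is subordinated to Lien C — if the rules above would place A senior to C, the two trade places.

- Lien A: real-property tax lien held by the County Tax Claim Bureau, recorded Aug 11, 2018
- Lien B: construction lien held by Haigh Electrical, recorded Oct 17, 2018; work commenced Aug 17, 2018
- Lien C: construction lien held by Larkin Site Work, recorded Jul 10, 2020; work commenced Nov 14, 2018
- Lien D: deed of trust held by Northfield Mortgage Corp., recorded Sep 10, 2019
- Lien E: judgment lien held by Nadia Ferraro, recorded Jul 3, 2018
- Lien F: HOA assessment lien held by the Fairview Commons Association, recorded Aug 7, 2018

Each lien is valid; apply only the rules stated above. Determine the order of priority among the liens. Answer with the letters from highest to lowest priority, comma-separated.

F, E, C, B, A, D

Adjusting effective dates: B relates back to Aug 17, 2018 (work commenced); C is treated as recorded Nov 14, 2018, the work-commencement date.
F is an HOA assessment lien, so it outranks all other liens regardless of date.
Ordering the rest by effective date: E (Jul 3, 2018), A (Aug 11, 2018), B (Aug 17, 2018), C (Nov 14, 2018), D (Sep 10, 2019).
The subordination applies — A was senior to C — so A and C swap.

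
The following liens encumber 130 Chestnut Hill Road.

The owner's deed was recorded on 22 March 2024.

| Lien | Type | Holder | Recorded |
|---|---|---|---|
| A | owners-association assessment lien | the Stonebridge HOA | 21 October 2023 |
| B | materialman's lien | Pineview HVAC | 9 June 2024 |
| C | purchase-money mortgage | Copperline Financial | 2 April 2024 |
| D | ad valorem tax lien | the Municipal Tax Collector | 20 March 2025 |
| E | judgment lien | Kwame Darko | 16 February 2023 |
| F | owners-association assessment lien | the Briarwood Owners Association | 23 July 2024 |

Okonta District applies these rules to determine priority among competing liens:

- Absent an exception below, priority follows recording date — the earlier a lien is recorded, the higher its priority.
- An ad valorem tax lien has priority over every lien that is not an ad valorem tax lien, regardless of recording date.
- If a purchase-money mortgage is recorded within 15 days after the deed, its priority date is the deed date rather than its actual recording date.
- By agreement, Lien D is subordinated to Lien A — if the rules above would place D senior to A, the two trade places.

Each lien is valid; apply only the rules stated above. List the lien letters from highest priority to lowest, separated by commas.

Effective dates after the stated exceptions: C relates back to the deed date 22 March 2024.
As an ad valorem tax lien, D is senior to every other lien.
Among the remaining liens, by effective date: E (16 February 2023), A (21 October 2023), C (22 March 2024), B (9 June 2024), F (23 July 2024).
D would otherwise be senior to A, so under the subordination agreement D and A exchange positions.

A, E, D, C, B, F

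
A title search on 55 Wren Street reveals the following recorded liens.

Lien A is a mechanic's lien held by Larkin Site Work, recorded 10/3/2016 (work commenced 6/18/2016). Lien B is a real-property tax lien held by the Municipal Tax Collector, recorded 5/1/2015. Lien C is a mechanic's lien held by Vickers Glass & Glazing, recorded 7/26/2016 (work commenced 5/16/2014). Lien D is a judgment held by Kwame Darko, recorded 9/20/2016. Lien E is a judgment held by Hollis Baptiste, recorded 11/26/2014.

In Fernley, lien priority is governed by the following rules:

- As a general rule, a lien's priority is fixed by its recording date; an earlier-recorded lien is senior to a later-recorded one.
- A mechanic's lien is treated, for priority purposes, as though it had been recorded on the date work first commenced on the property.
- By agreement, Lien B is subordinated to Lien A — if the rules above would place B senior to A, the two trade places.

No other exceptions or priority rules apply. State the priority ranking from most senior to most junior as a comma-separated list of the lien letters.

Effective dates after the stated exceptions: A is treated as recorded 6/18/2016, the work-commencement date; C's effective date is 5/16/2014, when work began.
By effective date: C (5/16/2014), E (11/26/2014), B (5/1/2015), A (6/18/2016), D (9/20/2016).
B is senior to A before the subordination, so the two trade places.

C, E, A, B, D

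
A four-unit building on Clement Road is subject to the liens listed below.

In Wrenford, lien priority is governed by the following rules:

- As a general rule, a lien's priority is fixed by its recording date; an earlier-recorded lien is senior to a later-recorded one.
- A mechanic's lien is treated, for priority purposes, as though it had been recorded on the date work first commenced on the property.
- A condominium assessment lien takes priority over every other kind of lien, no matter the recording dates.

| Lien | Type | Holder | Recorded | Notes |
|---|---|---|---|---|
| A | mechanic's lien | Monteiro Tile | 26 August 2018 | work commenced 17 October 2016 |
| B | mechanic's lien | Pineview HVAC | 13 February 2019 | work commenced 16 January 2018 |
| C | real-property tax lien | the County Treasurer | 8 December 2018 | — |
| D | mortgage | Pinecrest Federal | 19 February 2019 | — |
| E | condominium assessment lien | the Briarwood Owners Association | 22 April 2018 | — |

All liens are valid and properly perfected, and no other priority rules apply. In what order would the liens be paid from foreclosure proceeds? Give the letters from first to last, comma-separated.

Effective dates after the stated exceptions: A is treated as recorded 17 October 2016, the work-commencement date; B relates back to 16 January 2018 (work commenced).
E, as a condominium assessment lien, has superpriority and ranks first.
The other liens, earliest effective date first: A (17 October 2016), B (16 January 2018), C (8 December 2018), D (19 February 2019).

E, A, B, C, D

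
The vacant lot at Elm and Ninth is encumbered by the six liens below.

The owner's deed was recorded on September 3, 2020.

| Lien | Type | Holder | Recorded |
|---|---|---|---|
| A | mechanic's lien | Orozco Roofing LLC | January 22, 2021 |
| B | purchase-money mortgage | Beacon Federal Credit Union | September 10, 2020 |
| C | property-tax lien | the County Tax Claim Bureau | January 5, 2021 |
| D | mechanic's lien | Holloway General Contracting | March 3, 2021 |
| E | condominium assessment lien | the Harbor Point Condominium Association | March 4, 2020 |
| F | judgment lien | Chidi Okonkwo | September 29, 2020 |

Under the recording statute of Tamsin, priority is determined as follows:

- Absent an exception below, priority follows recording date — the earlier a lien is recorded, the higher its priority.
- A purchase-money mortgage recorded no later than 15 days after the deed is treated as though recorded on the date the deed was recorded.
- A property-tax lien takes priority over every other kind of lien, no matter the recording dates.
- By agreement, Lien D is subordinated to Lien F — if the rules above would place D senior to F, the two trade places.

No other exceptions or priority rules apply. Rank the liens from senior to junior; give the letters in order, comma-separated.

Adjusting effective dates: B's effective date is the deed date, September 3, 2020.
As a property-tax lien, C is senior to every other lien.
Remaining liens by effective date: E (March 4, 2020), B (September 3, 2020), F (September 29, 2020), A (January 22, 2021), D (March 3, 2021).
Since D is not senior to F, the subordination leaves the order unchanged.

C, E, B, F, A, D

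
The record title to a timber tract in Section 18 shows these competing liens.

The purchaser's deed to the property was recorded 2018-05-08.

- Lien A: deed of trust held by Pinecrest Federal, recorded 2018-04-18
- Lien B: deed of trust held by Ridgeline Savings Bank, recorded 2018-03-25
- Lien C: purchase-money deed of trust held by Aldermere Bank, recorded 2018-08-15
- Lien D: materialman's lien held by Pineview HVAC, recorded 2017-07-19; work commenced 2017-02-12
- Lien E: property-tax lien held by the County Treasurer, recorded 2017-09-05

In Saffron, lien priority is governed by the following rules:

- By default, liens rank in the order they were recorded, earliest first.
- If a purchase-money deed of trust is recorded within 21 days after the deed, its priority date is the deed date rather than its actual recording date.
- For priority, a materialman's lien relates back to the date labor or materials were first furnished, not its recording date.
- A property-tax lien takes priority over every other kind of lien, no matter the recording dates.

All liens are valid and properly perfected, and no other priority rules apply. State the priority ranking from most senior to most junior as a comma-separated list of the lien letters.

Effective dates after the stated exceptions: C was recorded 99 days after the deed — beyond 21 days — so no relation-back applies; D relates back to 2017-02-12 (work commenced).
E is a property-tax lien and takes priority over every other lien.
Among the remaining liens, by effective date: D (2017-02-12), B (2018-03-25), A (2018-04-18), C (2018-08-15).

E, D, B, A, C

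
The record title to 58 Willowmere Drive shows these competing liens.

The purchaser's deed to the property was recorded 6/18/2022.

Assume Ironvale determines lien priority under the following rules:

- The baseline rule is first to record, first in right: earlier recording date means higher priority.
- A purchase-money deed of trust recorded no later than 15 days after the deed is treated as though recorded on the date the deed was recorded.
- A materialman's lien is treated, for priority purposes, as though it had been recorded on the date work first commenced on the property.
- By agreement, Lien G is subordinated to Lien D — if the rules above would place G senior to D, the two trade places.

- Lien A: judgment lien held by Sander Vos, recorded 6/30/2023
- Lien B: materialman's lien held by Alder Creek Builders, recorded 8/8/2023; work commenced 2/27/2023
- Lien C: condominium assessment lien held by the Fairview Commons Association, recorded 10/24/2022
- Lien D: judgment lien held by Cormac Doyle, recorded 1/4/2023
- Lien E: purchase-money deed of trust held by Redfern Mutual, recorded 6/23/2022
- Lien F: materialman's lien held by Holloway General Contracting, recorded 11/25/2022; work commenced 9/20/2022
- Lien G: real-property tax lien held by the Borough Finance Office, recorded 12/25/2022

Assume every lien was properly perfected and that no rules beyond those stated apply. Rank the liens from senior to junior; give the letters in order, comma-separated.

First, effective dates: B is treated as recorded 2/27/2023, the work-commencement date; E's effective date is the deed date, 6/18/2022; F is treated as recorded 9/20/2022, the work-commencement date.
Ordering by effective date: E (6/18/2022), F (9/20/2022), C (10/24/2022), G (12/25/2022), D (1/4/2023), B (2/27/2023), A (6/30/2023).
Because G would otherwise rank above D, the subordination swaps them.

E, F, C, D, G, B, A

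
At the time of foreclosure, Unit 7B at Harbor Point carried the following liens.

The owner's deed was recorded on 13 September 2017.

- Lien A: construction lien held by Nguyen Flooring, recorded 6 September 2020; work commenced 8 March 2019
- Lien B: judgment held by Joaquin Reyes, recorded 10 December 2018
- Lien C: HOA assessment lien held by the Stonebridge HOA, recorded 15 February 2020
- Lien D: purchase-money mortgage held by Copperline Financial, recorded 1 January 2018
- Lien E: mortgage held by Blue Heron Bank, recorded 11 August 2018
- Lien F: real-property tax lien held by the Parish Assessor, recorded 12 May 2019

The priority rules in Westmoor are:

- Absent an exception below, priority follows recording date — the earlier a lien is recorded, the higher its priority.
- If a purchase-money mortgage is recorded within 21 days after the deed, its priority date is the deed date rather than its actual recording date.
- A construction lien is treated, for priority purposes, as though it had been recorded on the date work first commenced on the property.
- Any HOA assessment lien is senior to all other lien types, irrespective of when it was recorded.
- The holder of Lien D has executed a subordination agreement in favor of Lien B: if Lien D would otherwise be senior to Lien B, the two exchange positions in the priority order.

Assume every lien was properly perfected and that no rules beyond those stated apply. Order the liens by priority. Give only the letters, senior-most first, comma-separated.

C, B, E, D, A, F

First, effective dates: A relates back to 8 March 2019 (work commenced); D was recorded 110 days after the deed — beyond 21 days — so no relation-back applies.
C, as an HOA assessment lien, has superpriority and ranks first.
The other liens, earliest effective date first: D (1 January 2018), E (11 August 2018), B (10 December 2018), A (8 March 2019), F (12 May 2019).
D is senior to B before the subordination, so the two trade places.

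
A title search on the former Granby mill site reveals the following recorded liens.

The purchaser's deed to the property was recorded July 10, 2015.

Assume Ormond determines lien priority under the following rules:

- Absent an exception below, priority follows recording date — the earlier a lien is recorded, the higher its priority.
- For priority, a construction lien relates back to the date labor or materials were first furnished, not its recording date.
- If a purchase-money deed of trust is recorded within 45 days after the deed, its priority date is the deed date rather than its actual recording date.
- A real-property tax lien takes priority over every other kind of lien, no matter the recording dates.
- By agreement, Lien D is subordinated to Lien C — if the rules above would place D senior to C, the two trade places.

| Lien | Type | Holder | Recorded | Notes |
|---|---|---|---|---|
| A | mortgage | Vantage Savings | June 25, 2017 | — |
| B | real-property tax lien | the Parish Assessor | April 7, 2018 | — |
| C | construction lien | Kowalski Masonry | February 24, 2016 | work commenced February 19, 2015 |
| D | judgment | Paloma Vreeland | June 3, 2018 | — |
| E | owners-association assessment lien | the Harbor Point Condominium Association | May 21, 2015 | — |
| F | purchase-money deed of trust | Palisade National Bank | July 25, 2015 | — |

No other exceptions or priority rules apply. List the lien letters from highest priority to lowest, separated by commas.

B, C, E, F, A, D

Effective dates after the stated exceptions: C's effective date is February 19, 2015, when work began; F's effective date is the deed date, July 10, 2015.
B, as a real-property tax lien, has superpriority and ranks first.
Ordering the rest by effective date: C (February 19, 2015), E (May 21, 2015), F (July 10, 2015), A (June 25, 2017), D (June 3, 2018).
D already ranks below C; the subordination has no effect.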